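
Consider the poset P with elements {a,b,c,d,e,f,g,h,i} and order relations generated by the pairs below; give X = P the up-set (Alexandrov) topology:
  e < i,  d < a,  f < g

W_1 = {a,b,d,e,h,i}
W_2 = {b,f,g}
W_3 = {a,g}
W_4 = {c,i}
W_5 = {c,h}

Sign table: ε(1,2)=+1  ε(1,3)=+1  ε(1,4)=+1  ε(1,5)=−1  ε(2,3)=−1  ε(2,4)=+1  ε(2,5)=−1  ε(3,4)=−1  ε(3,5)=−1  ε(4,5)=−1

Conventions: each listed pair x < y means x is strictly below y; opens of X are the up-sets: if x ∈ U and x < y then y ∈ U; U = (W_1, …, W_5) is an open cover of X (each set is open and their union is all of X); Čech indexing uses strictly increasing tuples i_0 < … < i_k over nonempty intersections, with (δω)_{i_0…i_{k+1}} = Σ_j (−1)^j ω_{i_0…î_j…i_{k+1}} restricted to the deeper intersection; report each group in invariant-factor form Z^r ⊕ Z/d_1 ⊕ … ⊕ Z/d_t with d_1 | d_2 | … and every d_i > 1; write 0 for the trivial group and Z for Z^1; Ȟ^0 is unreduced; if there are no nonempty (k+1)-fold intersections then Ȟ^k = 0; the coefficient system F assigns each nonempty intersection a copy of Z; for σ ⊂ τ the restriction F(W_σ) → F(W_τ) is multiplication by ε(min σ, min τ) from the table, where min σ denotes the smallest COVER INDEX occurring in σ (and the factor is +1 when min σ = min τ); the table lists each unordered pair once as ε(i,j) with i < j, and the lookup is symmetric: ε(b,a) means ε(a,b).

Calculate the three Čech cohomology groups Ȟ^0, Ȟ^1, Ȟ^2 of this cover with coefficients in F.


nonempty overlaps:
  W12={b} W13={a} W14={i} W15={h} W23={g} W45={c}
C dims 5,6; δ0: rk 5, SNF 1^4·2
degree 0: 5−5−0 = 0 → Ȟ^0 ≅ 0
degree 1: 6−0−5 = 1 plus torsion [2] → Ȟ^1 ≅ Z ⊕ Z/2
degree 2: 0−0−0 = 0 → Ȟ^2 ≅ 0

Ȟ^0 ≅ 0, Ȟ^1 ≅ Z ⊕ Z/2 and Ȟ^2 ≅ 0


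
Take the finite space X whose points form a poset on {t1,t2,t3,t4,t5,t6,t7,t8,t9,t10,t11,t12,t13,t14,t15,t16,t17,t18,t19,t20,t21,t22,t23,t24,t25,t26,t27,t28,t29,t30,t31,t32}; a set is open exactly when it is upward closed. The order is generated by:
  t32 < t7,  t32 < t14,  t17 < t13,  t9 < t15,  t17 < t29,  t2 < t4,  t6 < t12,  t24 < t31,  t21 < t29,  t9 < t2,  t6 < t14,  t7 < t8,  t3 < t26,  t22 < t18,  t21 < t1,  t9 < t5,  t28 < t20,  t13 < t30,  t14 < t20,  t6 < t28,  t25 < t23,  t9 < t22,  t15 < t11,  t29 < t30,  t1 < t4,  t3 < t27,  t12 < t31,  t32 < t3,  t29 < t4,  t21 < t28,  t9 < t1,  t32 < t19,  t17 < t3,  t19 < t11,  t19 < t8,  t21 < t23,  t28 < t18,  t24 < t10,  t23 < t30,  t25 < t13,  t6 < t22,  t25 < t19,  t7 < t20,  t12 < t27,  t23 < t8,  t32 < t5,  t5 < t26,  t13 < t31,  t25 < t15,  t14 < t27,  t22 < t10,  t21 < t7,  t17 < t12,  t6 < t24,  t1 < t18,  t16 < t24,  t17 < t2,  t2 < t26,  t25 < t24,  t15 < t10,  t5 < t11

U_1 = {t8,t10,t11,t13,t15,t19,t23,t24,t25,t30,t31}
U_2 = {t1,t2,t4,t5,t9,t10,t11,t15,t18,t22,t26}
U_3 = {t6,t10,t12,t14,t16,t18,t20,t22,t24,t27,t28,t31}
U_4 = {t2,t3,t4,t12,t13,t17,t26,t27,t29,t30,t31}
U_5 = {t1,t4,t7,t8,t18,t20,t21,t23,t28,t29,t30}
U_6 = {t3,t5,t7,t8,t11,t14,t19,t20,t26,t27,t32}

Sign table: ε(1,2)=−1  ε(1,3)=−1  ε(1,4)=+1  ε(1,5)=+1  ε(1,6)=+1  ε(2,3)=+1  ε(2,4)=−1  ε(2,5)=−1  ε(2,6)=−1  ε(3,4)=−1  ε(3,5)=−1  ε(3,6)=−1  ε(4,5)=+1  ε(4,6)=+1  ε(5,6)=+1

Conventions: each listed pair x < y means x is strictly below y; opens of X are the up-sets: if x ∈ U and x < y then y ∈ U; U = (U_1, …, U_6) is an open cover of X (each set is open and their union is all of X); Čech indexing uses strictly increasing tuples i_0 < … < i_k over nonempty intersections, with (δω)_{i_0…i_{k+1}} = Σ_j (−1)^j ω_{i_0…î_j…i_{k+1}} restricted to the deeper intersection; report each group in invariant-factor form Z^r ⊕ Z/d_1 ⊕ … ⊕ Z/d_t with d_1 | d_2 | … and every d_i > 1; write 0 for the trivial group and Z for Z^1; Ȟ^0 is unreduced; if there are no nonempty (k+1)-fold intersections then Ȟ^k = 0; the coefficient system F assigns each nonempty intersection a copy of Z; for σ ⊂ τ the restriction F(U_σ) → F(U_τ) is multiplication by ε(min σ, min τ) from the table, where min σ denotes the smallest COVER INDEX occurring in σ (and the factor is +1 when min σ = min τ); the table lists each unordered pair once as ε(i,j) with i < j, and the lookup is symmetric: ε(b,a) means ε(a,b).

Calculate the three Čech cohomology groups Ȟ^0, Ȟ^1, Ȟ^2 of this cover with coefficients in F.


Ȟ^0(U;F) ≅ Z, Ȟ^1(U;F) ≅ 0, Ȟ^2(U;F) ≅ Z/2

nerve simplices:
  U12={t10,t11,t15} U13={t10,t24,t31} U14={t13,t30,t31} U15={t8,t23,t30} U16={t8,t11,t19} U23={t10,t18,t22} U24={t2,t4,t26} U25={t1,t4,t18} U26={t5,t11,t26} U34={t12,t27,t31} U35={t18,t20,t28} U36={t14,t20,t27} U45={t4,t29,t30} U46={t3,t26,t27} U56={t7,t8,t20}
  U123={t10} U126={t11} U134={t31} U145={t30} U156={t8} U235={t18} U245={t4} U246={t26} U346={t27} U356={t20}
C dims 6,15,10; δ0: rk 5, SNF 1^5; δ1: rk 10, SNF 1^9·2
degree 0: 6−5−0 = 1 → Ȟ^0 ≅ Z
degree 1: 15−10−5 = 0 → Ȟ^1 ≅ 0
degree 2: 10−0−10 = 0 plus torsion [2] → Ȟ^2 ≅ Z/2


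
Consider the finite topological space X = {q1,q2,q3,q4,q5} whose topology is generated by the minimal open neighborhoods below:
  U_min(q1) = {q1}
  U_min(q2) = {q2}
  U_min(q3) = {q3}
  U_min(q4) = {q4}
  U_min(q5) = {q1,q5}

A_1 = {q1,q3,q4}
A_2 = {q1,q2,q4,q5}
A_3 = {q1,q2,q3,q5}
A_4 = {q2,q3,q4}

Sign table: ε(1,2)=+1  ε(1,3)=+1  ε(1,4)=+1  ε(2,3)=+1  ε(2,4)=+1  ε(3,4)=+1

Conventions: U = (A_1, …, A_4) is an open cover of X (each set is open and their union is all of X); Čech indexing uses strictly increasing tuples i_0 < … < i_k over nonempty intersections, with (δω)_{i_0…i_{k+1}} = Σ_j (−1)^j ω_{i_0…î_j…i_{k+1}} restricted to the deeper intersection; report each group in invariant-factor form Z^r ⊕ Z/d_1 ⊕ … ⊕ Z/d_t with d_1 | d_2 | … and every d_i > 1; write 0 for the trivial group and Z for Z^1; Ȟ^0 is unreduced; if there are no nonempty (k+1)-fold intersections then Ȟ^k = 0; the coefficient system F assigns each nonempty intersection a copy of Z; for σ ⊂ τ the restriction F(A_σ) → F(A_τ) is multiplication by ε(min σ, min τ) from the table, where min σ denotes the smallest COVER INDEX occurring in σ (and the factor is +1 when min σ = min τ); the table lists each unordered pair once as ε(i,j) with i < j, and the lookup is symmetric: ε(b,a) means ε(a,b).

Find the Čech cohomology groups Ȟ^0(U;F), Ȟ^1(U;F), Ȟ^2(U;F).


Ȟ^0 = Z,  Ȟ^1 = 0,  Ȟ^2 = Z

cover nerve:
  A12={q1,q4} A13={q1,q3} A14={q3,q4} A23={q1,q2,q5} A24={q2,q4} A34={q2,q3}
  A123={q1} A124={q4} A134={q3} A234={q2}
C dims 4,6,4; δ0: rk 3, SNF 1^3; δ1: rk 3, SNF 1^3
Ȟ^0: (4−3)−0=1 ⇒ Z
Ȟ^1: (6−3)−3=0 ⇒ 0
Ȟ^2: (4−0)−3=1 ⇒ Z


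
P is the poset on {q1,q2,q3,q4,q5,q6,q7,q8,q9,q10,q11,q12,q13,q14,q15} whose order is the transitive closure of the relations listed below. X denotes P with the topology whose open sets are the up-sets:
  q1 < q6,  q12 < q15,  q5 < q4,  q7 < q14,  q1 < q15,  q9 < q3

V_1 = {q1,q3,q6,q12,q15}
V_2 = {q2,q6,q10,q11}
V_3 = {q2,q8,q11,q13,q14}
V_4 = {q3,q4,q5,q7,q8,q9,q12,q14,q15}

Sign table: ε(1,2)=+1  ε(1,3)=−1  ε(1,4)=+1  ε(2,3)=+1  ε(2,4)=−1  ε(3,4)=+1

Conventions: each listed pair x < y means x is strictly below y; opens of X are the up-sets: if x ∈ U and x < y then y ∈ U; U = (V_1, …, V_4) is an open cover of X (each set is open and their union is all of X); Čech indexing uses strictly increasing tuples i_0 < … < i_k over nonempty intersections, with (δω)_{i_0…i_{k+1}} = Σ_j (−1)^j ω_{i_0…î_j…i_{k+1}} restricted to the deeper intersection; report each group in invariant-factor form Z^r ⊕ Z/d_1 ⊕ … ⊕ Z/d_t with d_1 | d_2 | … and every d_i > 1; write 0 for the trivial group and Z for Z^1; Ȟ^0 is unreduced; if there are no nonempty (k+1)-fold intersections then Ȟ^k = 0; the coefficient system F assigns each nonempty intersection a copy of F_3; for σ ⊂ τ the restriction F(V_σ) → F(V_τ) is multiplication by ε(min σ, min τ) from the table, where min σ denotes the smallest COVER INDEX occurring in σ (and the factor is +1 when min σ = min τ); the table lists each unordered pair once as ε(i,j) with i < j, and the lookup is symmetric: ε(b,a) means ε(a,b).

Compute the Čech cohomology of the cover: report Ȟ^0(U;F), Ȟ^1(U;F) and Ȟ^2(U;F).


nonempty intersections:
  V12={q6} V14={q3,q12,q15} V23={q2,q11} V34={q8,q14}
C dims 4,4; δ0: rk_F3 3
Ȟ^0: (4−3)−0=1 ⇒ Z/3
Ȟ^1: (4−0)−3=1 ⇒ Z/3
Ȟ^2: (0−0)−0=0 ⇒ 0

Ȟ^0(U;F) ≅ Z/3, Ȟ^1(U;F) ≅ Z/3, Ȟ^2(U;F) ≅ 0


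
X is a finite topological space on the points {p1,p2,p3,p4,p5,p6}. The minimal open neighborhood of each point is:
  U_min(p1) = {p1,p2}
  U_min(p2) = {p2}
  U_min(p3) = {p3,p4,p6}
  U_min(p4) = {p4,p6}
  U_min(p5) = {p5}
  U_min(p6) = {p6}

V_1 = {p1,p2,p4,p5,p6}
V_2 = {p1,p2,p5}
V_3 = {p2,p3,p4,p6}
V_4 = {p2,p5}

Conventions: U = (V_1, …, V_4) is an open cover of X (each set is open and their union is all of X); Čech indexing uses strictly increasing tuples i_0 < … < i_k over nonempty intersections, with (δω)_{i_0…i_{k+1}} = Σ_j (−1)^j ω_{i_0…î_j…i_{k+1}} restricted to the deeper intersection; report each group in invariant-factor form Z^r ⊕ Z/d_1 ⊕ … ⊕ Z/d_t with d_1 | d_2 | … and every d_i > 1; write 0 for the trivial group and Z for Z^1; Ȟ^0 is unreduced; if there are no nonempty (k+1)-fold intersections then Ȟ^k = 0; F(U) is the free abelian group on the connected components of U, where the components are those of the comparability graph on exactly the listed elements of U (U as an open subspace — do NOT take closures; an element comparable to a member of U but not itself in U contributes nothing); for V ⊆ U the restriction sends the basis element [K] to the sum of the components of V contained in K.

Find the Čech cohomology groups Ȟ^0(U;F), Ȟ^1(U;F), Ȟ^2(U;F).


Ȟ^0(U;F) ≅ Z^3, Ȟ^1(U;F) ≅ 0, Ȟ^2(U;F) ≅ 0

cover nerve:
  V12={p1,p2,p5} V13={p2,p4,p6} V14={p2,p5} V23={p2} V24={p2,p5} V34={p2}
  V123={p2} V124={p2,p5} V134={p2} V234={p2}
  V1234={p2}
components per intersection:
  V1: {p1,p2} {p4,p6} {p5}
  V2: {p1,p2} {p5}
  V3: {p2} {p3,p4,p6}
  V4: {p2} {p5}
  V12: {p1,p2} {p5}
  V13: {p2} {p4,p6}
  V14: {p2} {p5}
  V23: {p2}
  V24: {p2} {p5}
  V34: {p2}
  V123: {p2}
  V124: {p2} {p5}
  V134: {p2}
  V234: {p2}
  V1234: {p2}
C dims 9,10,5,1; δ0: rk 6, SNF 1^6; δ1: rk 4, SNF 1^4; δ2: rk 1, SNF 1^1
Ȟ^0: (9−6)−0=3 ⇒ Z^3
Ȟ^1: (10−4)−6=0 ⇒ 0
Ȟ^2: (5−1)−4=0 ⇒ 0


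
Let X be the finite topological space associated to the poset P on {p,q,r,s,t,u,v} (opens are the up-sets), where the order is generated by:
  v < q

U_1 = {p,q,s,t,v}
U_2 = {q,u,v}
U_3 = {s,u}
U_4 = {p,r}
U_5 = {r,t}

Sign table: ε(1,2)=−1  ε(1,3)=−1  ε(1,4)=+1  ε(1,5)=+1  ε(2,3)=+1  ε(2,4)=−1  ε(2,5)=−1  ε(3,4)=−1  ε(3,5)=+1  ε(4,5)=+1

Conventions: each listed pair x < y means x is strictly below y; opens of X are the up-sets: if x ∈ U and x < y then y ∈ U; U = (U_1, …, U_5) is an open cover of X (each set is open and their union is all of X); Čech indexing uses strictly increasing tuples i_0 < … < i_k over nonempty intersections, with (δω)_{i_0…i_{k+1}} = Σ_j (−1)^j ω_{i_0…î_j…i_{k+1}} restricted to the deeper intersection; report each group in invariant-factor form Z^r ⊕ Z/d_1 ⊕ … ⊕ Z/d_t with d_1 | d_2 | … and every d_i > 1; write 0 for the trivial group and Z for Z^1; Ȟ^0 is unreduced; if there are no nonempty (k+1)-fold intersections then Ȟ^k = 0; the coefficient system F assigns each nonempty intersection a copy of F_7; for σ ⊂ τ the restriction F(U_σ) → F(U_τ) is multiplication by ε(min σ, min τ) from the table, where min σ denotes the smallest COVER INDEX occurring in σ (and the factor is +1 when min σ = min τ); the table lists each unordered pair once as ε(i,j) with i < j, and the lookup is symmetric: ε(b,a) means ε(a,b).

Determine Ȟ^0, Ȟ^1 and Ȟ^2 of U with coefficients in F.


Ȟ^0(U;F) ≅ Z/7; Ȟ^1(U;F) ≅ Z/7 ⊕ Z/7; Ȟ^2(U;F) ≅ 0

cover nerve:
  U12={q,v} U13={s} U14={p} U15={t} U23={u} U45={r}
C dims 5,6; δ0: rk_F7 4
Ȟ^0: (5−4)−0=1 ⇒ Z/7
Ȟ^1: (6−0)−4=2 ⇒ Z/7 ⊕ Z/7
Ȟ^2: (0−0)−0=0 ⇒ 0


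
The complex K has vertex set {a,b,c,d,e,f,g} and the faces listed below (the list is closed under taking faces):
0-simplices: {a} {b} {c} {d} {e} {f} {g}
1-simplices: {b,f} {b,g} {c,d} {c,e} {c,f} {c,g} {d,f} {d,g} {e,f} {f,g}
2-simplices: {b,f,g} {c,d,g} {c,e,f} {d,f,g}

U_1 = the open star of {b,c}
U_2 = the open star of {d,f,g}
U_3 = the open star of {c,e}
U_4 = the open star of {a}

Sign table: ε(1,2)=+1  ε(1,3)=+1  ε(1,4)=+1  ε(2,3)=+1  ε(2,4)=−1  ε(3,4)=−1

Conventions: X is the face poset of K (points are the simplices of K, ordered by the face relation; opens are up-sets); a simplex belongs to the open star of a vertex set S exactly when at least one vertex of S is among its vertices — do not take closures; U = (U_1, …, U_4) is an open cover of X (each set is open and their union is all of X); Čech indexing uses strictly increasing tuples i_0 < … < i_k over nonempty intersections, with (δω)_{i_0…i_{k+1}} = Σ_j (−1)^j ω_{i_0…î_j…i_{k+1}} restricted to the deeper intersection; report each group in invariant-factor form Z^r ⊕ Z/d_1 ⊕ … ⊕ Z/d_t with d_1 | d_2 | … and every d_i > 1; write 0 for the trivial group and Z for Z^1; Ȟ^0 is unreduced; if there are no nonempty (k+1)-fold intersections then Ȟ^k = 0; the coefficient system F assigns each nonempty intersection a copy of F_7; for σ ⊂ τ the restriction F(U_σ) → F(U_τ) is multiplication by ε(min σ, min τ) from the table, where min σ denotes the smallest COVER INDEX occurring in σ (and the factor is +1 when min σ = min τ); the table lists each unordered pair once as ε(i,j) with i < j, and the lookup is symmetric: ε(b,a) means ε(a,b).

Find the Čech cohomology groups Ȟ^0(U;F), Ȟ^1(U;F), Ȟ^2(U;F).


Ȟ^0 = Z/7 ⊕ Z/7; Ȟ^1 = 0; Ȟ^2 = 0

nerve of the cover:
  U1={{b},{c},{b,f},{b,g},{c,d},{c,e},{c,f},{c,g},{b,f,g},{c,d,g},{c,e,f}} U2={{d},{f},{g},{b,f},{b,g},{c,d},{c,f},{c,g},{d,f},{d,g},{e,f},{f,g},{b,f,g},{c,d,g},{c,e,f},{d,f,g}} U3={{c},{e},{c,d},{c,e},{c,f},{c,g},{e,f},{c,d,g},{c,e,f}} U4={{a}}
  U12={{b,f},{b,g},{c,d},{c,f},{c,g},{b,f,g},{c,d,g},{c,e,f}} U13={{c},{c,d},{c,e},{c,f},{c,g},{c,d,g},{c,e,f}} U23={{c,d},{c,f},{c,g},{e,f},{c,d,g},{c,e,f}}
  U123={{c,d},{c,f},{c,g},{c,d,g},{c,e,f}}
C dims 4,3,1; δ0: rk_F7 2; δ1: rk_F7 1
Ȟ^0 = (4 − 2) − 0 = 2, so Ȟ^0 ≅ Z/7 ⊕ Z/7
Ȟ^1 = (3 − 1) − 2 = 0, so Ȟ^1 ≅ 0
Ȟ^2 = (1 − 0) − 1 = 0, so Ȟ^2 ≅ 0


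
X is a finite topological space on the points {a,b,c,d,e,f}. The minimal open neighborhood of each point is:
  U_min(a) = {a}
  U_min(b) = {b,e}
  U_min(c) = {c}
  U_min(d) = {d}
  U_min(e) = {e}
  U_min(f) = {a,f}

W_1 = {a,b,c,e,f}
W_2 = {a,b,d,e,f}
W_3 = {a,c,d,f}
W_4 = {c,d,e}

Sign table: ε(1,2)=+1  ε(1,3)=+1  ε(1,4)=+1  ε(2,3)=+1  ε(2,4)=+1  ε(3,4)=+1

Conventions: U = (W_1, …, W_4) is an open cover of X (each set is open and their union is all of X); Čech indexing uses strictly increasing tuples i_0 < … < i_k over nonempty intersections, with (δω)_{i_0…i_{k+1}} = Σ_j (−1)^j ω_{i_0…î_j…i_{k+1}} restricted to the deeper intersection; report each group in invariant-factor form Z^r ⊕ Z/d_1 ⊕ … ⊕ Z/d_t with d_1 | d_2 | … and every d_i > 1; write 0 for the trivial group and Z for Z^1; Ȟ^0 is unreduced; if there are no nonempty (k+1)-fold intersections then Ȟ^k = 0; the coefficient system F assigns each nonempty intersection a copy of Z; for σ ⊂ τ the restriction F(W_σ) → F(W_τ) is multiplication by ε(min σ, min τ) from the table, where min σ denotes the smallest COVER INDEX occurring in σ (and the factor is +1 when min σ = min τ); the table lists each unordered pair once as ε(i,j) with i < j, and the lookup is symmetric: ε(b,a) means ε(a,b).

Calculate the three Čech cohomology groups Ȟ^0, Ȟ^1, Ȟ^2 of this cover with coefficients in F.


Ȟ^0 = Z; Ȟ^1 = 0; Ȟ^2 = Z

cover nerve:
  W12={a,b,e,f} W13={a,c,f} W14={c,e} W23={a,d,f} W24={d,e} W34={c,d}
  W123={a,f} W124={e} W134={c} W234={d}
C dims 4,6,4; δ0: rk 3, SNF 1^3; δ1: rk 3, SNF 1^3
Ȟ^0: (4−3)−0=1 ⇒ Z
Ȟ^1: (6−3)−3=0 ⇒ 0
Ȟ^2: (4−0)−3=1 ⇒ Z


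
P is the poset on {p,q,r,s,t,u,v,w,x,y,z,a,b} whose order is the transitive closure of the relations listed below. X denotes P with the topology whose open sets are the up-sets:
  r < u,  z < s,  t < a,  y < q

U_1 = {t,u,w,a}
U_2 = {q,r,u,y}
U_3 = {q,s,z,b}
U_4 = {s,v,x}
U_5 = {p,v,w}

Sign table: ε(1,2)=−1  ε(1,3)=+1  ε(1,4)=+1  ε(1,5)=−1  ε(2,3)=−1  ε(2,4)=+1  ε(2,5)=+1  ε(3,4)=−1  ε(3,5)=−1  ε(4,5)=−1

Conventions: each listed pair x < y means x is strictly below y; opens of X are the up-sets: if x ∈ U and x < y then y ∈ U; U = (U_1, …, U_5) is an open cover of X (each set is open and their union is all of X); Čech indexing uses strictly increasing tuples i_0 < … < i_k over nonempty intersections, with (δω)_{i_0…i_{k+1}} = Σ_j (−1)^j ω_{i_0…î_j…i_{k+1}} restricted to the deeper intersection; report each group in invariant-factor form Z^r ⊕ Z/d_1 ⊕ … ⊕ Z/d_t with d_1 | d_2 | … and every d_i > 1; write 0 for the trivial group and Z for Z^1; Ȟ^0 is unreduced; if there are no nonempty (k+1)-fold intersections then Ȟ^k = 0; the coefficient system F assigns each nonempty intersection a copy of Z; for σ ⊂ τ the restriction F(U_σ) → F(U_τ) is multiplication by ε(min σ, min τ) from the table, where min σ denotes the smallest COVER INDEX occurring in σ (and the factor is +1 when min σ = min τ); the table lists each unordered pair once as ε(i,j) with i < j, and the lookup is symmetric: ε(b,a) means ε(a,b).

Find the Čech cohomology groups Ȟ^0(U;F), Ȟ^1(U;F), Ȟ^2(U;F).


Ȟ^0 ≅ 0; Ȟ^1 ≅ Z/2; Ȟ^2 ≅ 0

nerve simplices:
  U12={u} U15={w} U23={q} U34={s} U45={v}
C dims 5,5; δ0: rk 5, SNF 1^4·2
degree 0: 5−5−0 = 0 → Ȟ^0 ≅ 0
degree 1: 5−0−5 = 0 plus torsion [2] → Ȟ^1 ≅ Z/2
degree 2: 0−0−0 = 0 → Ȟ^2 ≅ 0


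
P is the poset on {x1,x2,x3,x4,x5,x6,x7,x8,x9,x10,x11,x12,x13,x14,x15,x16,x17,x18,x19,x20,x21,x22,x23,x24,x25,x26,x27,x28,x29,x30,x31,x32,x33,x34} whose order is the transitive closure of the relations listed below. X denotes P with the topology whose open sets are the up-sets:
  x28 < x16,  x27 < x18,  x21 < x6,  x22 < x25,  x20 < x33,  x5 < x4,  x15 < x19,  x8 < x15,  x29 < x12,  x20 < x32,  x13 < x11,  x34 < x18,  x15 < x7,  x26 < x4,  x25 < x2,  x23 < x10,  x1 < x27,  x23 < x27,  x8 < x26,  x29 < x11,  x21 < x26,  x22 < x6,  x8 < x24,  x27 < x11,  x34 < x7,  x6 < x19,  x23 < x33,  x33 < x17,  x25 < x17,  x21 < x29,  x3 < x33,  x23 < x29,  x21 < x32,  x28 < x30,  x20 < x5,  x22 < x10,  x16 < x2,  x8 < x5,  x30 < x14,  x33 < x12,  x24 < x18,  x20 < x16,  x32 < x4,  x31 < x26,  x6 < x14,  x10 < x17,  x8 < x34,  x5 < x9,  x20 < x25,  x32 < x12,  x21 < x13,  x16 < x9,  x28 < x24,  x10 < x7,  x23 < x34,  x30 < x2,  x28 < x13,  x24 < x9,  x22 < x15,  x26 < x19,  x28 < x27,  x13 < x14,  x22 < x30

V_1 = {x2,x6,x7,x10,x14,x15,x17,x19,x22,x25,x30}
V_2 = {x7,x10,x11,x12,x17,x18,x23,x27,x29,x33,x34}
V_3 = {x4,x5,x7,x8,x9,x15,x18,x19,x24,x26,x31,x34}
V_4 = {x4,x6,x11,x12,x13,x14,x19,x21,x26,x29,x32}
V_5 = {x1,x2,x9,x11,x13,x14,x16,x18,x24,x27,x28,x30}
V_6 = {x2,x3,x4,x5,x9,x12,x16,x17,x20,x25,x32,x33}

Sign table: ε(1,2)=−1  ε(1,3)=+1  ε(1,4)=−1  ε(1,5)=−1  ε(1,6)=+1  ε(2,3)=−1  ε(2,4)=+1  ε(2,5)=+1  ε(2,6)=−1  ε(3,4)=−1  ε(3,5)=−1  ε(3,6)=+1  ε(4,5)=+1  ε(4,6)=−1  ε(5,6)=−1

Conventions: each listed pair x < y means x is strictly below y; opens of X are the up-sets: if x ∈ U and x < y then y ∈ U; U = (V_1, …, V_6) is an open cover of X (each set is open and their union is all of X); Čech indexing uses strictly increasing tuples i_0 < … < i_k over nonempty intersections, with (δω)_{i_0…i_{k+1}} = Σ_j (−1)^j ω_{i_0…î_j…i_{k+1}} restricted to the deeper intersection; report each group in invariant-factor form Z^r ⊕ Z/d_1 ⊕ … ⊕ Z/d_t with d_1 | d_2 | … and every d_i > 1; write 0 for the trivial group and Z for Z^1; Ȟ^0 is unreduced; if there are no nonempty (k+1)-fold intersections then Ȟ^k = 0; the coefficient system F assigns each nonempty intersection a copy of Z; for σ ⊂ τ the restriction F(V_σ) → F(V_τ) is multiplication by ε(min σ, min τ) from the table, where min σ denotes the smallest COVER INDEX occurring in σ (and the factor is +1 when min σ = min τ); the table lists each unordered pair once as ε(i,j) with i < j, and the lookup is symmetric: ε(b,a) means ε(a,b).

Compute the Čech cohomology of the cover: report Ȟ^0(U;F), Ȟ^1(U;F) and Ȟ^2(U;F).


Ȟ^0 = Z,  Ȟ^1 = 0,  Ȟ^2 = Z/2

nerve simplices:
  V12={x7,x10,x17} V13={x7,x15,x19} V14={x6,x14,x19} V15={x2,x14,x30} V16={x2,x17,x25} V23={x7,x18,x34} V24={x11,x12,x29} V25={x11,x18,x27} V26={x12,x17,x33} V34={x4,x19,x26} V35={x9,x18,x24} V36={x4,x5,x9} V45={x11,x13,x14} V46={x4,x12,x32} V56={x2,x9,x16}
  V123={x7} V126={x17} V134={x19} V145={x14} V156={x2} V235={x18} V245={x11} V246={x12} V346={x4} V356={x9}
C dims 6,15,10; δ0: rk 5, SNF 1^5; δ1: rk 10, SNF 1^9·2
degree 0: 6−5−0 = 1 → Ȟ^0 ≅ Z
degree 1: 15−10−5 = 0 → Ȟ^1 ≅ 0
degree 2: 10−0−10 = 0 plus torsion [2] → Ȟ^2 ≅ Z/2


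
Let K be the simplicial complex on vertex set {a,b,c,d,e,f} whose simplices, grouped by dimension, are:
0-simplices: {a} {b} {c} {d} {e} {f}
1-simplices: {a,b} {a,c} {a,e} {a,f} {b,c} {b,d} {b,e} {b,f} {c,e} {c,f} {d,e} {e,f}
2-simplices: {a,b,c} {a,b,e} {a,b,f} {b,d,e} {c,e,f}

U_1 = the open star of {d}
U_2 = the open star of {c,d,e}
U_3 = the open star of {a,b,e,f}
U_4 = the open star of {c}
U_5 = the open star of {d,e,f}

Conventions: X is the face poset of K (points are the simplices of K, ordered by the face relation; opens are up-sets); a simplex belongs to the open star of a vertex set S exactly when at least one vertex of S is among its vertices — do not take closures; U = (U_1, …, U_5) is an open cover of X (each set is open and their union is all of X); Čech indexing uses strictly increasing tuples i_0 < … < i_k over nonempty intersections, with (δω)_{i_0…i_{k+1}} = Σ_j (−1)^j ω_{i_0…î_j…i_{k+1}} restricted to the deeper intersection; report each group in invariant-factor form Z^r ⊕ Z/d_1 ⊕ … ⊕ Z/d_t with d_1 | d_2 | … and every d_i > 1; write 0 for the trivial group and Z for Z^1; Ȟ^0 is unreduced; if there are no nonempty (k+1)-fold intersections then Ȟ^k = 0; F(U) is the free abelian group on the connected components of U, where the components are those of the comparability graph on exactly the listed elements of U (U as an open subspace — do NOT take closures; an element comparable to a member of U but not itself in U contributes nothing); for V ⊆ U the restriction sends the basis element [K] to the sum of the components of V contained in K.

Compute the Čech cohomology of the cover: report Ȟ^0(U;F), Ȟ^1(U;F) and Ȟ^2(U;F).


nerve simplices:
  U1={{d},{b,d},{d,e},{b,d,e}} U2={{c},{d},{e},{a,c},{a,e},{b,c},{b,d},{b,e},{c,e},{c,f},{d,e},{e,f},{a,b,c},{a,b,e},{b,d,e},{c,e,f}} U3={{a},{b},{e},{f},{a,b},{a,c},{a,e},{a,f},{b,c},{b,d},{b,e},{b,f},{c,e},{c,f},{d,e},{e,f},{a,b,c},{a,b,e},{a,b,f},{b,d,e},{c,e,f}} U4={{c},{a,c},{b,c},{c,e},{c,f},{a,b,c},{c,e,f}} U5={{d},{e},{f},{a,e},{a,f},{b,d},{b,e},{b,f},{c,e},{c,f},{d,e},{e,f},{a,b,e},{a,b,f},{b,d,e},{c,e,f}}
  U12={{d},{b,d},{d,e},{b,d,e}} U13={{b,d},{d,e},{b,d,e}} U15={{d},{b,d},{d,e},{b,d,e}} U23={{e},{a,c},{a,e},{b,c},{b,d},{b,e},{c,e},{c,f},{d,e},{e,f},{a,b,c},{a,b,e},{b,d,e},{c,e,f}} U24={{c},{a,c},{b,c},{c,e},{c,f},{a,b,c},{c,e,f}} U25={{d},{e},{a,e},{b,d},{b,e},{c,e},{c,f},{d,e},{e,f},{a,b,e},{b,d,e},{c,e,f}} U34={{a,c},{b,c},{c,e},{c,f},{a,b,c},{c,e,f}} U35={{e},{f},{a,e},{a,f},{b,d},{b,e},{b,f},{c,e},{c,f},{d,e},{e,f},{a,b,e},{a,b,f},{b,d,e},{c,e,f}} U45={{c,e},{c,f},{c,e,f}}
  U123={{b,d},{d,e},{b,d,e}} U125={{d},{b,d},{d,e},{b,d,e}} U135={{b,d},{d,e},{b,d,e}} U234={{a,c},{b,c},{c,e},{c,f},{a,b,c},{c,e,f}} U235={{e},{a,e},{b,d},{b,e},{c,e},{c,f},{d,e},{e,f},{a,b,e},{b,d,e},{c,e,f}} U245={{c,e},{c,f},{c,e,f}} U345={{c,e},{c,f},{c,e,f}}
  U1235={{b,d},{d,e},{b,d,e}} U2345={{c,e},{c,f},{c,e,f}}
components per intersection:
  U1: {{d},{b,d},{d,e},{b,d,e}}
  U2: {{c},{d},{e},{a,c},{a,e},{b,c},{b,d},{b,e},{c,e},{c,f},{d,e},{e,f},{a,b,c},{a,b,e},{b,d,e},{c,e,f}}
  U3: {{a},{b},{e},{f},{a,b},{a,c},{a,e},{a,f},{b,c},{b,d},{b,e},{b,f},{c,e},{c,f},{d,e},{e,f},{a,b,c},{a,b,e},{a,b,f},{b,d,e},{c,e,f}}
  U4: {{c},{a,c},{b,c},{c,e},{c,f},{a,b,c},{c,e,f}}
  U5: {{d},{e},{f},{a,e},{a,f},{b,d},{b,e},{b,f},{c,e},{c,f},{d,e},{e,f},{a,b,e},{a,b,f},{b,d,e},{c,e,f}}
  U12: {{d},{b,d},{d,e},{b,d,e}}
  U13: {{b,d},{d,e},{b,d,e}}
  U15: {{d},{b,d},{d,e},{b,d,e}}
  U23: {{e},{a,e},{b,d},{b,e},{c,e},{c,f},{d,e},{e,f},{a,b,e},{b,d,e},{c,e,f}} {{a,c},{b,c},{a,b,c}}
  U24: {{c},{a,c},{b,c},{c,e},{c,f},{a,b,c},{c,e,f}}
  U25: {{d},{e},{a,e},{b,d},{b,e},{c,e},{c,f},{d,e},{e,f},{a,b,e},{b,d,e},{c,e,f}}
  U34: {{a,c},{b,c},{a,b,c}} {{c,e},{c,f},{c,e,f}}
  U35: {{e},{f},{a,e},{a,f},{b,d},{b,e},{b,f},{c,e},{c,f},{d,e},{e,f},{a,b,e},{a,b,f},{b,d,e},{c,e,f}}
  U45: {{c,e},{c,f},{c,e,f}}
  U123: {{b,d},{d,e},{b,d,e}}
  U125: {{d},{b,d},{d,e},{b,d,e}}
  U135: {{b,d},{d,e},{b,d,e}}
  U234: {{a,c},{b,c},{a,b,c}} {{c,e},{c,f},{c,e,f}}
  U235: {{e},{a,e},{b,d},{b,e},{c,e},{c,f},{d,e},{e,f},{a,b,e},{b,d,e},{c,e,f}}
  U245: {{c,e},{c,f},{c,e,f}}
  U345: {{c,e},{c,f},{c,e,f}}
  U1235: {{b,d},{d,e},{b,d,e}}
  U2345: {{c,e},{c,f},{c,e,f}}
C dims 5,11,8,2; δ0: rk 4, SNF 1^4; δ1: rk 6, SNF 1^6; δ2: rk 2, SNF 1^2
degree 0: 5−4−0 = 1 → Ȟ^0 ≅ Z
degree 1: 11−6−4 = 1 → Ȟ^1 ≅ Z
degree 2: 8−2−6 = 0 → Ȟ^2 ≅ 0

Ȟ^0 = Z, Ȟ^1 = Z, Ȟ^2 = 0


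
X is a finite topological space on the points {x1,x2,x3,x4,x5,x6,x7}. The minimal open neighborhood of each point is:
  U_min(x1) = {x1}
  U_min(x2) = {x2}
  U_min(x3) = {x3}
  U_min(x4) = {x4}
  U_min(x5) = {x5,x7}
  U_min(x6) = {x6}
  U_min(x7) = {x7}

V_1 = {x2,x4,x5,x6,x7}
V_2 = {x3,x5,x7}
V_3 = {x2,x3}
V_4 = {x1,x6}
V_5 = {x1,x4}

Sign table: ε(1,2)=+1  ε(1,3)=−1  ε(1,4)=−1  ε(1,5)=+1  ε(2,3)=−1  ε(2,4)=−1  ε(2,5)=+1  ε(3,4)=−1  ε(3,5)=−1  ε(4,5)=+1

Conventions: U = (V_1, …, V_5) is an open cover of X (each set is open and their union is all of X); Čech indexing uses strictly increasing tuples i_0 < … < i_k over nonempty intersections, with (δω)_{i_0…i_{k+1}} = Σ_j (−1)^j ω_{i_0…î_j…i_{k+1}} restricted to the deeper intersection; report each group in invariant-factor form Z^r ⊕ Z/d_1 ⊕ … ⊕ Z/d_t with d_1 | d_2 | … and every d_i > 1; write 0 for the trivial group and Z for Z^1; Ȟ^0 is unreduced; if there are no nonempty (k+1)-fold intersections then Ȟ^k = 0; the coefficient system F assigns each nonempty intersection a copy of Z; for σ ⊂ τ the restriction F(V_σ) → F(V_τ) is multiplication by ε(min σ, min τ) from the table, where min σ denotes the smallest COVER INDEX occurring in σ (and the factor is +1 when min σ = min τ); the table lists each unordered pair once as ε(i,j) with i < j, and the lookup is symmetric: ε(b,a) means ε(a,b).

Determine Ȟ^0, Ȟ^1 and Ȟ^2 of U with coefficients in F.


Ȟ^0 ≅ 0,  Ȟ^1 ≅ Z ⊕ Z/2,  Ȟ^2 ≅ 0

nerve of the cover:
  V12={x5,x7} V13={x2} V14={x6} V15={x4} V23={x3} V45={x1}
C dims 5,6; δ0: rk 5, SNF 1^4·2
Ȟ^0 = (5 − 5) − 0 = 0, so Ȟ^0 ≅ 0
Ȟ^1 = (6 − 0) − 5 = 1 plus torsion [2], so Ȟ^1 ≅ Z ⊕ Z/2
Ȟ^2 = (0 − 0) − 0 = 0, so Ȟ^2 ≅ 0


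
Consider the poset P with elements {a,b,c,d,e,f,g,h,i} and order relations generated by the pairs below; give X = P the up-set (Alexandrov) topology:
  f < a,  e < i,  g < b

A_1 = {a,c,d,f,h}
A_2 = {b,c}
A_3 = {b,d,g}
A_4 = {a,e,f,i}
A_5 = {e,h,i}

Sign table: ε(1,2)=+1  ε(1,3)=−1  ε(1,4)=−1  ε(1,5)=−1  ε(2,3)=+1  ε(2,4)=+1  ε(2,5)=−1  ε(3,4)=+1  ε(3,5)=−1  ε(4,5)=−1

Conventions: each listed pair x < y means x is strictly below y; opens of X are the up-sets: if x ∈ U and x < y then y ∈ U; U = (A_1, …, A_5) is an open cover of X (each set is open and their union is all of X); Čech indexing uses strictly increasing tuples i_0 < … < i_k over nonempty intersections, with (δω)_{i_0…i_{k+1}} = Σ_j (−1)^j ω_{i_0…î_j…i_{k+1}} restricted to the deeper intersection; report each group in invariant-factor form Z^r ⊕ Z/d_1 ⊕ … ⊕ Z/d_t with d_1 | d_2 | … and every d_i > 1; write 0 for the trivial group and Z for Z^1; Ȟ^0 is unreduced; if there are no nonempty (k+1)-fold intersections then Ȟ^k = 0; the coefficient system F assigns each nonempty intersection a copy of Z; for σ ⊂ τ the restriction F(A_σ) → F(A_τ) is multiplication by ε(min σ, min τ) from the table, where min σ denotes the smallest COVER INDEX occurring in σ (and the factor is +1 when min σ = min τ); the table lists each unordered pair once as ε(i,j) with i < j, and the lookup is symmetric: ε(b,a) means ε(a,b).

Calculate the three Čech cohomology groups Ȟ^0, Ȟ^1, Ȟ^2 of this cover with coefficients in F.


Ȟ^0 = 0,  Ȟ^1 = Z ⊕ Z/2,  Ȟ^2 = 0

nonempty intersections:
  A12={c} A13={d} A14={a,f} A15={h} A23={b} A45={e,i}
C dims 5,6; δ0: rk 5, SNF 1^4·2
Ȟ^0: (5−5)−0=0 ⇒ 0
Ȟ^1: (6−0)−5=1 plus torsion [2] ⇒ Z ⊕ Z/2
Ȟ^2: (0−0)−0=0 ⇒ 0


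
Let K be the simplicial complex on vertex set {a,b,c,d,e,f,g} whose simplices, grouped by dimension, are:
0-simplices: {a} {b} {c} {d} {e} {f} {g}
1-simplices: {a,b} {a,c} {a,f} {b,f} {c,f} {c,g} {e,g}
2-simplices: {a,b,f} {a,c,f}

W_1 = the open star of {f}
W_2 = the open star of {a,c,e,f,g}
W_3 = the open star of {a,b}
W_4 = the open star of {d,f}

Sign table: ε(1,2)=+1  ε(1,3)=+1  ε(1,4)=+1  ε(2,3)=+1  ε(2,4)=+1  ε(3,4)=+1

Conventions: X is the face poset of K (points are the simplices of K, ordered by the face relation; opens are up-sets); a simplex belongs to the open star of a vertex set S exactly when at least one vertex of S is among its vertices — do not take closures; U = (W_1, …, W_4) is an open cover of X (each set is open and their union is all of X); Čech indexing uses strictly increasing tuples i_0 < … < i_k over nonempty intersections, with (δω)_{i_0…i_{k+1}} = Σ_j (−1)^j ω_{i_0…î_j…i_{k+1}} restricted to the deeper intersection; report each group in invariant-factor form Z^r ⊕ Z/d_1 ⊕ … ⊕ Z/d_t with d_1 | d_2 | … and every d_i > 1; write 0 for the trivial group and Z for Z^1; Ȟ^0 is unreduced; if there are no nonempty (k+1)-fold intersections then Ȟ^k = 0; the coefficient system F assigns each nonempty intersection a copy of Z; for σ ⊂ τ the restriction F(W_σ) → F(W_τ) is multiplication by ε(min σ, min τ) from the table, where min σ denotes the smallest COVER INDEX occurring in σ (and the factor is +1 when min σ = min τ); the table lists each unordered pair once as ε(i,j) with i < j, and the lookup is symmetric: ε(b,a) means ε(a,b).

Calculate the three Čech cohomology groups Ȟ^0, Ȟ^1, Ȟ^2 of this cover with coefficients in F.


Ȟ^0 = Z, Ȟ^1 = 0 and Ȟ^2 = 0

nerve simplices:
  W1={{f},{a,f},{b,f},{c,f},{a,b,f},{a,c,f}} W2={{a},{c},{e},{f},{g},{a,b},{a,c},{a,f},{b,f},{c,f},{c,g},{e,g},{a,b,f},{a,c,f}} W3={{a},{b},{a,b},{a,c},{a,f},{b,f},{a,b,f},{a,c,f}} W4={{d},{f},{a,f},{b,f},{c,f},{a,b,f},{a,c,f}}
  W12={{f},{a,f},{b,f},{c,f},{a,b,f},{a,c,f}} W13={{a,f},{b,f},{a,b,f},{a,c,f}} W14={{f},{a,f},{b,f},{c,f},{a,b,f},{a,c,f}} W23={{a},{a,b},{a,c},{a,f},{b,f},{a,b,f},{a,c,f}} W24={{f},{a,f},{b,f},{c,f},{a,b,f},{a,c,f}} W34={{a,f},{b,f},{a,b,f},{a,c,f}}
  W123={{a,f},{b,f},{a,b,f},{a,c,f}} W124={{f},{a,f},{b,f},{c,f},{a,b,f},{a,c,f}} W134={{a,f},{b,f},{a,b,f},{a,c,f}} W234={{a,f},{b,f},{a,b,f},{a,c,f}}
  W1234={{a,f},{b,f},{a,b,f},{a,c,f}}
C dims 4,6,4,1; δ0: rk 3, SNF 1^3; δ1: rk 3, SNF 1^3; δ2: rk 1, SNF 1^1
degree 0: 4−3−0 = 1 → Ȟ^0 ≅ Z
degree 1: 6−3−3 = 0 → Ȟ^1 ≅ 0
degree 2: 4−1−3 = 0 → Ȟ^2 ≅ 0


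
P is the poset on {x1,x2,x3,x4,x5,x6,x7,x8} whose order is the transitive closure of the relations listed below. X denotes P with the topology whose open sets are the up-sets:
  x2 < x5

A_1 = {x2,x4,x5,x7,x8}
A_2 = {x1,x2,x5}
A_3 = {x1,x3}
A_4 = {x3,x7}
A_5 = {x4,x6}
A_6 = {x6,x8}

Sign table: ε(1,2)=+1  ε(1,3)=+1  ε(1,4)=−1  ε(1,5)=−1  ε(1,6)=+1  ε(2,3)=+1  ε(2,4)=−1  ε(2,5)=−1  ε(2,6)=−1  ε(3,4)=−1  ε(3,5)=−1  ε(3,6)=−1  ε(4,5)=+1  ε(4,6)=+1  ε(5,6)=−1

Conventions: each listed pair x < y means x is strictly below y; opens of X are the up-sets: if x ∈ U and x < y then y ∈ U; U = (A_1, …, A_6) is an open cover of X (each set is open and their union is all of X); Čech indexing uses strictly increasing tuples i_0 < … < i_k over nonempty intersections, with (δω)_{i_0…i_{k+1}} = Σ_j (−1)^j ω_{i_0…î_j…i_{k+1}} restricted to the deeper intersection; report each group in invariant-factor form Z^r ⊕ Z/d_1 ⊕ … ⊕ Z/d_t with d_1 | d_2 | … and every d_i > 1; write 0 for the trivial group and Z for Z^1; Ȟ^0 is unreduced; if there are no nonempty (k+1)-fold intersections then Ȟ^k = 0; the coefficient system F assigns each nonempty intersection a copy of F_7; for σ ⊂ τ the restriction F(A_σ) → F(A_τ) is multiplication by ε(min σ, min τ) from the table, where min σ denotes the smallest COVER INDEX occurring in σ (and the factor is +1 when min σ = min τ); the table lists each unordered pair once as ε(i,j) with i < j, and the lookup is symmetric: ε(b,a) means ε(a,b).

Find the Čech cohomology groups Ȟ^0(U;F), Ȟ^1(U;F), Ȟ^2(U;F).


nerve of the cover:
  A12={x2,x5} A14={x7} A15={x4} A16={x8} A23={x1} A34={x3} A56={x6}
C dims 6,7; δ0: rk_F7 5
Ȟ^0 = (6 − 5) − 0 = 1, so Ȟ^0 ≅ Z/7
Ȟ^1 = (7 − 0) − 5 = 2, so Ȟ^1 ≅ Z/7 ⊕ Z/7
Ȟ^2 = (0 − 0) − 0 = 0, so Ȟ^2 ≅ 0

Ȟ^0 ≅ Z/7,  Ȟ^1 ≅ Z/7 ⊕ Z/7,  Ȟ^2 ≅ 0


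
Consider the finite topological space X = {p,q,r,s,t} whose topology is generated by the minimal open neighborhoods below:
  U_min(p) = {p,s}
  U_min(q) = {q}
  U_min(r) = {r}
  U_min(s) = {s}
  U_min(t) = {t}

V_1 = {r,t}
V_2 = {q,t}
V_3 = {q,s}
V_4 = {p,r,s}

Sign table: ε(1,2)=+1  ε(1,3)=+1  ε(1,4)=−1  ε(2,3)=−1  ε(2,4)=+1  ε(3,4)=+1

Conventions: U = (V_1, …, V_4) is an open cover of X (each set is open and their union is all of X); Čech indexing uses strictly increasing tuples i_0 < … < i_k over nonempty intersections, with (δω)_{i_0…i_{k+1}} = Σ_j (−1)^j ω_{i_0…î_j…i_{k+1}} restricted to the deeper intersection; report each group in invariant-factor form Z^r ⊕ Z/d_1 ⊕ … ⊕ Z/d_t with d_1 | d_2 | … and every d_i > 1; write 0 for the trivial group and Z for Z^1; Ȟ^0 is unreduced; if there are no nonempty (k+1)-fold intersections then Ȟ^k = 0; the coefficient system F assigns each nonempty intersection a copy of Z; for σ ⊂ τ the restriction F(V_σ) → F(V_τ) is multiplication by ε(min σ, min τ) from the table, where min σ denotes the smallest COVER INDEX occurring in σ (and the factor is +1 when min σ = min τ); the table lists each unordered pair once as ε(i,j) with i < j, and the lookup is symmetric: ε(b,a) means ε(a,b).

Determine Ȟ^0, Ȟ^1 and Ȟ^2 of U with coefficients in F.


Ȟ^0(U;F) ≅ Z,  Ȟ^1(U;F) ≅ Z,  Ȟ^2(U;F) ≅ 0

nonempty intersections:
  V12={t} V14={r} V23={q} V34={s}
C dims 4,4; δ0: rk 3, SNF 1^3
Ȟ^0: (4−3)−0=1 ⇒ Z
Ȟ^1: (4−0)−3=1 ⇒ Z
Ȟ^2: (0−0)−0=0 ⇒ 0


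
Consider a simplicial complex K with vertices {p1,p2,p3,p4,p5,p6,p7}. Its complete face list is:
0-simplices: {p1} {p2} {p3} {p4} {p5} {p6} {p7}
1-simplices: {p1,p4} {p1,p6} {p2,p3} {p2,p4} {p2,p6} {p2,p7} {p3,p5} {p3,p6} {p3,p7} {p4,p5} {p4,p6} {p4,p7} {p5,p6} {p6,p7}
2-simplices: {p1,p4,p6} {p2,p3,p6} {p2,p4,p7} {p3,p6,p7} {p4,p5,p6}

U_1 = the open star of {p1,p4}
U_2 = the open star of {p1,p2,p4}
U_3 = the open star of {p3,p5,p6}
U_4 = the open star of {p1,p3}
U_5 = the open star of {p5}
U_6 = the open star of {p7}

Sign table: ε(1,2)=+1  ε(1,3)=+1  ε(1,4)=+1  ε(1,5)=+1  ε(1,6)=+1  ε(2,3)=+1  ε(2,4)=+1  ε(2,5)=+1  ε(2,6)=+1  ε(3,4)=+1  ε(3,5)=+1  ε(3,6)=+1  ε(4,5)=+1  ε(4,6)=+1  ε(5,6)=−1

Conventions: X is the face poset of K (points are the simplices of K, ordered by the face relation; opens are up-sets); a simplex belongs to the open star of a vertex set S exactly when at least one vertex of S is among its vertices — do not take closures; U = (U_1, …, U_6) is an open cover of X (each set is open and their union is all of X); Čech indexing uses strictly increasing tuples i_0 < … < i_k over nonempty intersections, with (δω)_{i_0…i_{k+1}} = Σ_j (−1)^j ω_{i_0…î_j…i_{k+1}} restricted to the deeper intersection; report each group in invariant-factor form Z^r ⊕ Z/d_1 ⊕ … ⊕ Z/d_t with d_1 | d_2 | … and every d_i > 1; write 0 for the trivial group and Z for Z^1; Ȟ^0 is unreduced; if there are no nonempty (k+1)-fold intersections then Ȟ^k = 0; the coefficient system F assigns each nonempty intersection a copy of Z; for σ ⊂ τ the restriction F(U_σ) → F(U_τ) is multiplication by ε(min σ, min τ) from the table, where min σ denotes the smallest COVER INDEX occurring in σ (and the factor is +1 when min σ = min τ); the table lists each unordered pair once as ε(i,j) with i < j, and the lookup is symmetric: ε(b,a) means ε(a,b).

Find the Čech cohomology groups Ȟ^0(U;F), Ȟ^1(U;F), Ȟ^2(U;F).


Ȟ^0 ≅ Z; Ȟ^1 ≅ Z; Ȟ^2 ≅ 0

cover nerve:
  U1={{p1},{p4},{p1,p4},{p1,p6},{p2,p4},{p4,p5},{p4,p6},{p4,p7},{p1,p4,p6},{p2,p4,p7},{p4,p5,p6}} U2={{p1},{p2},{p4},{p1,p4},{p1,p6},{p2,p3},{p2,p4},{p2,p6},{p2,p7},{p4,p5},{p4,p6},{p4,p7},{p1,p4,p6},{p2,p3,p6},{p2,p4,p7},{p4,p5,p6}} U3={{p3},{p5},{p6},{p1,p6},{p2,p3},{p2,p6},{p3,p5},{p3,p6},{p3,p7},{p4,p5},{p4,p6},{p5,p6},{p6,p7},{p1,p4,p6},{p2,p3,p6},{p3,p6,p7},{p4,p5,p6}} U4={{p1},{p3},{p1,p4},{p1,p6},{p2,p3},{p3,p5},{p3,p6},{p3,p7},{p1,p4,p6},{p2,p3,p6},{p3,p6,p7}} U5={{p5},{p3,p5},{p4,p5},{p5,p6},{p4,p5,p6}} U6={{p7},{p2,p7},{p3,p7},{p4,p7},{p6,p7},{p2,p4,p7},{p3,p6,p7}}
  U12={{p1},{p4},{p1,p4},{p1,p6},{p2,p4},{p4,p5},{p4,p6},{p4,p7},{p1,p4,p6},{p2,p4,p7},{p4,p5,p6}} U13={{p1,p6},{p4,p5},{p4,p6},{p1,p4,p6},{p4,p5,p6}} U14={{p1},{p1,p4},{p1,p6},{p1,p4,p6}} U15={{p4,p5},{p4,p5,p6}} U16={{p4,p7},{p2,p4,p7}} U23={{p1,p6},{p2,p3},{p2,p6},{p4,p5},{p4,p6},{p1,p4,p6},{p2,p3,p6},{p4,p5,p6}} U24={{p1},{p1,p4},{p1,p6},{p2,p3},{p1,p4,p6},{p2,p3,p6}} U25={{p4,p5},{p4,p5,p6}} U26={{p2,p7},{p4,p7},{p2,p4,p7}} U34={{p3},{p1,p6},{p2,p3},{p3,p5},{p3,p6},{p3,p7},{p1,p4,p6},{p2,p3,p6},{p3,p6,p7}} U35={{p5},{p3,p5},{p4,p5},{p5,p6},{p4,p5,p6}} U36={{p3,p7},{p6,p7},{p3,p6,p7}} U45={{p3,p5}} U46={{p3,p7},{p3,p6,p7}}
  U123={{p1,p6},{p4,p5},{p4,p6},{p1,p4,p6},{p4,p5,p6}} U124={{p1},{p1,p4},{p1,p6},{p1,p4,p6}} U125={{p4,p5},{p4,p5,p6}} U126={{p4,p7},{p2,p4,p7}} U134={{p1,p6},{p1,p4,p6}} U135={{p4,p5},{p4,p5,p6}} U234={{p1,p6},{p2,p3},{p1,p4,p6},{p2,p3,p6}} U235={{p4,p5},{p4,p5,p6}} U345={{p3,p5}} U346={{p3,p7},{p3,p6,p7}}
  U1234={{p1,p6},{p1,p4,p6}} U1235={{p4,p5},{p4,p5,p6}}
C dims 6,14,10,2; δ0: rk 5, SNF 1^5; δ1: rk 8, SNF 1^8; δ2: rk 2, SNF 1^2
Ȟ^0: (6−5)−0=1 ⇒ Z
Ȟ^1: (14−8)−5=1 ⇒ Z
Ȟ^2: (10−2)−8=0 ⇒ 0


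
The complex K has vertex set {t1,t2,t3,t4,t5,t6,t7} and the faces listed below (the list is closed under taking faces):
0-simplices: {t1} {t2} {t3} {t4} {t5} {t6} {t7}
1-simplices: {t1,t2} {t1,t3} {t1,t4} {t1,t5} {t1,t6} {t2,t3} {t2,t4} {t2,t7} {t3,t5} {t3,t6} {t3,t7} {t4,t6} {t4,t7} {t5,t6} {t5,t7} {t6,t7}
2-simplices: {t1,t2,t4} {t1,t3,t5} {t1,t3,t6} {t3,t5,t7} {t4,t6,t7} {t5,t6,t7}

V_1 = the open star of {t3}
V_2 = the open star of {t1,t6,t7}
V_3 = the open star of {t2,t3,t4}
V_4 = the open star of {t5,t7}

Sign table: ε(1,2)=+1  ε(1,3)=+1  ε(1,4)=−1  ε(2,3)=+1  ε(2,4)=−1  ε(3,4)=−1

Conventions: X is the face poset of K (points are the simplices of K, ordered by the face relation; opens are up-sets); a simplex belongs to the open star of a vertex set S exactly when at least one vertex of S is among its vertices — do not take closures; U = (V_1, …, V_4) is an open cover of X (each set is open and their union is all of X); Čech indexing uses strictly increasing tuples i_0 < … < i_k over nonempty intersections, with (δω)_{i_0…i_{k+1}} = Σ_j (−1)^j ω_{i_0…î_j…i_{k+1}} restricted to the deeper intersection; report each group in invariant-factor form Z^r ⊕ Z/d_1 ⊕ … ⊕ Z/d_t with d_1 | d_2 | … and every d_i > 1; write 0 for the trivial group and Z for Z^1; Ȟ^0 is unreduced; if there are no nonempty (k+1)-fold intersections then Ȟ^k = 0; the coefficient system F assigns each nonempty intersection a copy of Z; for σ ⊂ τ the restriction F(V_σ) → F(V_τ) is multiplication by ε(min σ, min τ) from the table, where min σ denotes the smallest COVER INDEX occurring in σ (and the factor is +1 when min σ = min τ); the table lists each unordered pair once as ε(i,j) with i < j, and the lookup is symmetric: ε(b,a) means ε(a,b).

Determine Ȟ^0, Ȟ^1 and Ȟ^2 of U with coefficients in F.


nonempty intersections:
  V1={{t3},{t1,t3},{t2,t3},{t3,t5},{t3,t6},{t3,t7},{t1,t3,t5},{t1,t3,t6},{t3,t5,t7}} V2={{t1},{t6},{t7},{t1,t2},{t1,t3},{t1,t4},{t1,t5},{t1,t6},{t2,t7},{t3,t6},{t3,t7},{t4,t6},{t4,t7},{t5,t6},{t5,t7},{t6,t7},{t1,t2,t4},{t1,t3,t5},{t1,t3,t6},{t3,t5,t7},{t4,t6,t7},{t5,t6,t7}} V3={{t2},{t3},{t4},{t1,t2},{t1,t3},{t1,t4},{t2,t3},{t2,t4},{t2,t7},{t3,t5},{t3,t6},{t3,t7},{t4,t6},{t4,t7},{t1,t2,t4},{t1,t3,t5},{t1,t3,t6},{t3,t5,t7},{t4,t6,t7}} V4={{t5},{t7},{t1,t5},{t2,t7},{t3,t5},{t3,t7},{t4,t7},{t5,t6},{t5,t7},{t6,t7},{t1,t3,t5},{t3,t5,t7},{t4,t6,t7},{t5,t6,t7}}
  V12={{t1,t3},{t3,t6},{t3,t7},{t1,t3,t5},{t1,t3,t6},{t3,t5,t7}} V13={{t3},{t1,t3},{t2,t3},{t3,t5},{t3,t6},{t3,t7},{t1,t3,t5},{t1,t3,t6},{t3,t5,t7}} V14={{t3,t5},{t3,t7},{t1,t3,t5},{t3,t5,t7}} V23={{t1,t2},{t1,t3},{t1,t4},{t2,t7},{t3,t6},{t3,t7},{t4,t6},{t4,t7},{t1,t2,t4},{t1,t3,t5},{t1,t3,t6},{t3,t5,t7},{t4,t6,t7}} V24={{t7},{t1,t5},{t2,t7},{t3,t7},{t4,t7},{t5,t6},{t5,t7},{t6,t7},{t1,t3,t5},{t3,t5,t7},{t4,t6,t7},{t5,t6,t7}} V34={{t2,t7},{t3,t5},{t3,t7},{t4,t7},{t1,t3,t5},{t3,t5,t7},{t4,t6,t7}}
  V123={{t1,t3},{t3,t6},{t3,t7},{t1,t3,t5},{t1,t3,t6},{t3,t5,t7}} V124={{t3,t7},{t1,t3,t5},{t3,t5,t7}} V134={{t3,t5},{t3,t7},{t1,t3,t5},{t3,t5,t7}} V234={{t2,t7},{t3,t7},{t4,t7},{t1,t3,t5},{t3,t5,t7},{t4,t6,t7}}
  V1234={{t3,t7},{t1,t3,t5},{t3,t5,t7}}
C dims 4,6,4,1; δ0: rk 3, SNF 1^3; δ1: rk 3, SNF 1^3; δ2: rk 1, SNF 1^1
Ȟ^0: (4−3)−0=1 ⇒ Z
Ȟ^1: (6−3)−3=0 ⇒ 0
Ȟ^2: (4−1)−3=0 ⇒ 0

Ȟ^0(U;F) ≅ Z, Ȟ^1(U;F) ≅ 0, Ȟ^2(U;F) ≅ 0
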